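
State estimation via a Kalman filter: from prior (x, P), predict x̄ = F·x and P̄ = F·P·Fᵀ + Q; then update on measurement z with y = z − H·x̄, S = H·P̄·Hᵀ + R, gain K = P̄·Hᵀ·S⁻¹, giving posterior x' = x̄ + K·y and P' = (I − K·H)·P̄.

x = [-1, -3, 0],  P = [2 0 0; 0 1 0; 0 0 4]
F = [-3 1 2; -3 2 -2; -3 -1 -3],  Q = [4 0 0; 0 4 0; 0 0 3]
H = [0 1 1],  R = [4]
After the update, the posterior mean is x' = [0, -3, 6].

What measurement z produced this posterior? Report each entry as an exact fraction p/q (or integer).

z = [3]

x̄ = F·x = [0, -3, 6]
P̄ = F·P·Fᵀ + Q = [39 4 -7; 4 42 40; -7 40 58]
S = H·P̄·Hᵀ + R = [184]
K = P̄·Hᵀ·S⁻¹ = [-3/184; 41/92; 49/92]
x' − x̄ = [0, 0, 0] = K·y
y = (KᵀK)⁻¹·Kᵀ·(x' − x̄) = [0]
z = y + H·x̄ = [0] + [3] = [3]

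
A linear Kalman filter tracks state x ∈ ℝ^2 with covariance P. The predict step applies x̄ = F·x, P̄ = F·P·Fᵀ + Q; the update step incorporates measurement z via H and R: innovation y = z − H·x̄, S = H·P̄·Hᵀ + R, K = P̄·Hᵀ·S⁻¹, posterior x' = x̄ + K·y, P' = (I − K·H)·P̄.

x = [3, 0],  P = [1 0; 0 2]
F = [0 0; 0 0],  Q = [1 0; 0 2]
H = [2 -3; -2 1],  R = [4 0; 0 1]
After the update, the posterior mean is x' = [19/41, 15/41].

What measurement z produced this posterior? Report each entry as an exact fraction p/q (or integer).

x̄ = F·x = [0, 0]
P̄ = F·P·Fᵀ + Q = [1 0; 0 2]
S = H·P̄·Hᵀ + R = [26 -10; -10 7]
K = P̄·Hᵀ·S⁻¹ = [-3/41 -16/41; -11/41 -4/41]
x' − x̄ = [19/41, 15/41] = K·y
y = (KᵀK)⁻¹·Kᵀ·(x' − x̄) = [-1, -1]
z = y + H·x̄ = [-1, -1] + [0, 0] = [-1, -1]

z = [-1, -1]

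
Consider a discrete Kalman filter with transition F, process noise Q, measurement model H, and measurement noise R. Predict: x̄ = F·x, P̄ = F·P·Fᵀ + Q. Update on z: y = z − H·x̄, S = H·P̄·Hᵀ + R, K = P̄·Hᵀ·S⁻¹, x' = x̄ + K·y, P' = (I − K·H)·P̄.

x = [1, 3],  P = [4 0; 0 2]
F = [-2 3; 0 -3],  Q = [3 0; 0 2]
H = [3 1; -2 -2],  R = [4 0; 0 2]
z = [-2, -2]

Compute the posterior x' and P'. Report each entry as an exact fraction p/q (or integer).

x̄ = F·x = [7, -9]
P̄ = F·P·Fᵀ + Q = [37 -18; -18 20]
y = z − H·x̄ = [-14, -6]
S = H·P̄·Hᵀ + R = [249 -118; -118 86]
K = P̄·Hᵀ·S⁻¹ = [251/535 108/535; -1698/3745 -2504/3745]
x' = x̄ + K·y = [-417/535, 5091/3745]
P' = (I − K·H)·P̄ = [556/535 -664/535; -664/535 7152/3745]

x' = [-417/535, 5091/3745]
P' = [556/535 -664/535; -664/535 7152/3745]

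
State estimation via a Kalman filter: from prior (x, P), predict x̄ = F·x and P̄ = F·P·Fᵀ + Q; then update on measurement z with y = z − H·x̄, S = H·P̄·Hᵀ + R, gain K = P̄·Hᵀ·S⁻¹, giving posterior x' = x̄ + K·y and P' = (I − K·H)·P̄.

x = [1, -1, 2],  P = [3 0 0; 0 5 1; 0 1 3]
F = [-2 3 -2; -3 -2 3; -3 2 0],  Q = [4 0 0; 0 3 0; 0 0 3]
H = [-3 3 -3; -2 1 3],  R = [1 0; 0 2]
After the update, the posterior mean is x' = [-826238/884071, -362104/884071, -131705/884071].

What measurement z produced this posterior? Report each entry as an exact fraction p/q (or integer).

x̄ = F·x = [-9, 5, -5]
P̄ = F·P·Fᵀ + Q = [61 -17 44; -17 65 13; 44 13 50]
S = H·P̄·Hᵀ + R = [2449 210; 210 379]
K = P̄·Hᵀ·S⁻¹ = [-137244/884071 59717/884071; 49473/884071 294492/884071; -107847/884071 234705/884071]
x' − x̄ = [7130401/884071, -4782459/884071, 4288650/884071] = K·y
y = (KᵀK)⁻¹·Kᵀ·(x' − x̄) = [-55, -7]
z = y + H·x̄ = [-55, -7] + [57, 8] = [2, 1]

z = [2, 1]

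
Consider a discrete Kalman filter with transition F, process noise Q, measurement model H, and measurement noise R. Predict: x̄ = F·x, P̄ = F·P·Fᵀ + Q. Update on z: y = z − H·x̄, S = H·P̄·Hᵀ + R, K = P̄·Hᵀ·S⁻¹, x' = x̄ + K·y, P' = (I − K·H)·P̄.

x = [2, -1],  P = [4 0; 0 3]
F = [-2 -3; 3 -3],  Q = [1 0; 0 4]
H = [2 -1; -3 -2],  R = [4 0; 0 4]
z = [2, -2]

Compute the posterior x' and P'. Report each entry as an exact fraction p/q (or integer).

x̄ = F·x = [-1, 9]
P̄ = F·P·Fᵀ + Q = [44 3; 3 67]
y = z − H·x̄ = [13, 13]
S = H·P̄·Hᵀ + R = [235 -133; -133 704]
K = P̄·Hᵀ·S⁻¹ = [41486/147751 -21125/147751; -61963/147751 -41718/147751]
x' = x̄ + K·y = [116942/147751, -18094/147751]
P' = (I − K·H)·P̄ = [59484/147751 -46976/147751; -46976/147751 153900/147751]

x' = [116942/147751, -18094/147751]
P' = [59484/147751 -46976/147751; -46976/147751 153900/147751]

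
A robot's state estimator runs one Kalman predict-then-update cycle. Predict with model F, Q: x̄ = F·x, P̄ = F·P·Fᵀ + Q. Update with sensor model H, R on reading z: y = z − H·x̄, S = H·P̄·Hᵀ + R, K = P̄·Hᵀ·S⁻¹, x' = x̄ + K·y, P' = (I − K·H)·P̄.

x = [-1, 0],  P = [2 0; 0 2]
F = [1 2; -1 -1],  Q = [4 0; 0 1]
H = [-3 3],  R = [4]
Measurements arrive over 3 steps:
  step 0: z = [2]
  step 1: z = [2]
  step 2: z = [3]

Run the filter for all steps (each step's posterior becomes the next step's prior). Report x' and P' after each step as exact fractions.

step 0: x' = [-43/283, 151/283], P' = [362/283 282/283; 282/283 326/283]
step 1: x' = [-25589/83761, 28029/83761], P' = [97334/83761 74190/83761; 74190/83761 87770/83761]
step 2: x' = [-11484173/22730203, 10779350/22730203], P' = [26374778/22730203 20072130/22730203; 20072130/22730203 23722886/22730203]

step 0: x̄ = F·x = [-1, 1]
step 0: P̄ = F·P·Fᵀ + Q = [14 -6; -6 5]
step 0: y = z − H·x̄ = [-4]
step 0: S = H·P̄·Hᵀ + R = [283]
step 0: K = P̄·Hᵀ·S⁻¹ = [-60/283; 33/283]
step 0: x' = x̄ + K·y = [-43/283, 151/283]
step 0: P' = (I − K·H)·P̄ = [362/283 282/283; 282/283 326/283]
step 1: x̄ = F·x = [259/283, -108/283]
step 1: P̄ = F·P·Fᵀ + Q = [3926/283 -1860/283; -1860/283 1535/283]
step 1: y = z − H·x̄ = [1667/283]
step 1: S = H·P̄·Hᵀ + R = [83761/283]
step 1: K = P̄·Hᵀ·S⁻¹ = [-17358/83761; 10185/83761]
step 1: x' = x̄ + K·y = [-25589/83761, 28029/83761]
step 1: P' = (I − K·H)·P̄ = [97334/83761 74190/83761; 74190/83761 87770/83761]
step 2: x̄ = F·x = [30469/83761, -2440/83761]
step 2: P̄ = F·P·Fᵀ + Q = [1080218/83761 -495444/83761; -495444/83761 417245/83761]
step 2: y = z − H·x̄ = [350010/83761]
step 2: S = H·P̄·Hᵀ + R = [22730203/83761]
step 2: K = P̄·Hᵀ·S⁻¹ = [-4726986/22730203; 2738067/22730203]
step 2: x' = x̄ + K·y = [-11484173/22730203, 10779350/22730203]
step 2: P' = (I − K·H)·P̄ = [26374778/22730203 20072130/22730203; 20072130/22730203 23722886/22730203]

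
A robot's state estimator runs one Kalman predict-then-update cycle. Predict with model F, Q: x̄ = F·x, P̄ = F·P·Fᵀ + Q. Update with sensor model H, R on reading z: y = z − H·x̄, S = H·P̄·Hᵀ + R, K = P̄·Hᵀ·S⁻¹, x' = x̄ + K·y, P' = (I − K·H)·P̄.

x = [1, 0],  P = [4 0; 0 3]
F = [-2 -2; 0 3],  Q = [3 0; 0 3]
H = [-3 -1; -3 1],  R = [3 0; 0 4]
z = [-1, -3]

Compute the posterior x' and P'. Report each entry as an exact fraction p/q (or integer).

x̄ = F·x = [-2, 0]
P̄ = F·P·Fᵀ + Q = [31 -18; -18 30]
y = z − H·x̄ = [-7, -9]
S = H·P̄·Hᵀ + R = [204 249; 249 421]
K = P̄·Hᵀ·S⁻¹ = [-1312/7961 -1323/7961; -3604/7961 3720/7961]
x' = x̄ + K·y = [5169/7961, -8252/7961]
P' = (I − K·H)·P̄ = [1538/7961 -678/7961; -678/7961 12846/7961]

x' = [5169/7961, -8252/7961]
P' = [1538/7961 -678/7961; -678/7961 12846/7961]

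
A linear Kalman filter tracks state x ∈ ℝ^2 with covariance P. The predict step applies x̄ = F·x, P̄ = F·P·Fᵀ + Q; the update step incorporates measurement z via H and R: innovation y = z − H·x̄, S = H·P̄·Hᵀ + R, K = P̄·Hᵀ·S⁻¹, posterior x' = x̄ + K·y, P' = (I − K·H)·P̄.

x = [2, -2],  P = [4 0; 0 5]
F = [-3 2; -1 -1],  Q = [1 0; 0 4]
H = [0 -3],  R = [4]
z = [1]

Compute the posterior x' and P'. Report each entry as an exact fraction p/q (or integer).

x' = [-1216/121, -39/121]
P' = [6861/121 8/121; 8/121 52/121]

x̄ = F·x = [-10, 0]
P̄ = F·P·Fᵀ + Q = [57 2; 2 13]
y = z − H·x̄ = [1]
S = H·P̄·Hᵀ + R = [121]
K = P̄·Hᵀ·S⁻¹ = [-6/121; -39/121]
x' = x̄ + K·y = [-1216/121, -39/121]
P' = (I − K·H)·P̄ = [6861/121 8/121; 8/121 52/121]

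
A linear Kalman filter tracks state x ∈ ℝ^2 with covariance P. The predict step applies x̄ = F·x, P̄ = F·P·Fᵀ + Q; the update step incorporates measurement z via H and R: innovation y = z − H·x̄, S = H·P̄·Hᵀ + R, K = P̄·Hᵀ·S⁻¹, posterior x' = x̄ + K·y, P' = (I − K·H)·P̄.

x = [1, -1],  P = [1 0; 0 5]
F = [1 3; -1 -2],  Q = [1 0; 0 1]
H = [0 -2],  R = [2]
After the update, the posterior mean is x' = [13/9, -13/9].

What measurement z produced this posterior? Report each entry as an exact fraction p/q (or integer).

z = [3]

x̄ = F·x = [-2, 1]
P̄ = F·P·Fᵀ + Q = [47 -31; -31 22]
S = H·P̄·Hᵀ + R = [90]
K = P̄·Hᵀ·S⁻¹ = [31/45; -22/45]
x' − x̄ = [31/9, -22/9] = K·y
y = (KᵀK)⁻¹·Kᵀ·(x' − x̄) = [5]
z = y + H·x̄ = [5] + [-2] = [3]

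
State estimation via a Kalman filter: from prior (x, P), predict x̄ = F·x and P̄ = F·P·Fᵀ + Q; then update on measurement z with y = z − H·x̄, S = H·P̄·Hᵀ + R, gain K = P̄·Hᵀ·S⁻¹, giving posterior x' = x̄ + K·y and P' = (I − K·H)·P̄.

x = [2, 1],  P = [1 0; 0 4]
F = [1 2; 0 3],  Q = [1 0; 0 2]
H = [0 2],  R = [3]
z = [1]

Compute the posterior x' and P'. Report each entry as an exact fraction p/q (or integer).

x' = [76/31, 17/31]
P' = [486/155 72/155; 72/155 114/155]

x̄ = F·x = [4, 3]
P̄ = F·P·Fᵀ + Q = [18 24; 24 38]
y = z − H·x̄ = [-5]
S = H·P̄·Hᵀ + R = [155]
K = P̄·Hᵀ·S⁻¹ = [48/155; 76/155]
x' = x̄ + K·y = [76/31, 17/31]
P' = (I − K·H)·P̄ = [486/155 72/155; 72/155 114/155]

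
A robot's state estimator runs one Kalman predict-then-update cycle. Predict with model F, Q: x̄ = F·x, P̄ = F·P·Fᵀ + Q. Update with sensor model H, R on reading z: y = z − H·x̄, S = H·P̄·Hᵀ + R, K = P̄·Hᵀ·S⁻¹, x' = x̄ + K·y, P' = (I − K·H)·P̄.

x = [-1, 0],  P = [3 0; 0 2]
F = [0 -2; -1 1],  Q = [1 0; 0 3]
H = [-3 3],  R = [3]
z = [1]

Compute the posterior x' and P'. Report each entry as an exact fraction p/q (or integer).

x' = [13/38, 13/19]
P' = [177/76 41/19; 41/19 44/19]

x̄ = F·x = [0, 1]
P̄ = F·P·Fᵀ + Q = [9 -4; -4 8]
y = z − H·x̄ = [-2]
S = H·P̄·Hᵀ + R = [228]
K = P̄·Hᵀ·S⁻¹ = [-13/76; 3/19]
x' = x̄ + K·y = [13/38, 13/19]
P' = (I − K·H)·P̄ = [177/76 41/19; 41/19 44/19]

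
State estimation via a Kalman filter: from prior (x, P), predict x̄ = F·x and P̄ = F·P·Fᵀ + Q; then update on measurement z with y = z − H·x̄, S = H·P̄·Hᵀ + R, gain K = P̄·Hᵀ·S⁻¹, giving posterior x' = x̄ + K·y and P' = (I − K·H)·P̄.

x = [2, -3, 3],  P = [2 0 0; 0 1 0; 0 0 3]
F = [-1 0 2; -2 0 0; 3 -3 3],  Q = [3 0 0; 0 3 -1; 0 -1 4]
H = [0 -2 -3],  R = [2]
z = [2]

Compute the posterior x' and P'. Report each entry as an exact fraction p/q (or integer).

x' = [-314/103, -263/206, 30/103]
P' = [1267/103 599/103 -392/103; 599/103 4243/412 -710/103; -392/103 -710/103 498/103]

x̄ = F·x = [4, -4, 24]
P̄ = F·P·Fᵀ + Q = [17 4 12; 4 11 -13; 12 -13 58]
y = z − H·x̄ = [66]
S = H·P̄·Hᵀ + R = [412]
K = P̄·Hᵀ·S⁻¹ = [-11/103; 17/412; -37/103]
x' = x̄ + K·y = [-314/103, -263/206, 30/103]
P' = (I − K·H)·P̄ = [1267/103 599/103 -392/103; 599/103 4243/412 -710/103; -392/103 -710/103 498/103]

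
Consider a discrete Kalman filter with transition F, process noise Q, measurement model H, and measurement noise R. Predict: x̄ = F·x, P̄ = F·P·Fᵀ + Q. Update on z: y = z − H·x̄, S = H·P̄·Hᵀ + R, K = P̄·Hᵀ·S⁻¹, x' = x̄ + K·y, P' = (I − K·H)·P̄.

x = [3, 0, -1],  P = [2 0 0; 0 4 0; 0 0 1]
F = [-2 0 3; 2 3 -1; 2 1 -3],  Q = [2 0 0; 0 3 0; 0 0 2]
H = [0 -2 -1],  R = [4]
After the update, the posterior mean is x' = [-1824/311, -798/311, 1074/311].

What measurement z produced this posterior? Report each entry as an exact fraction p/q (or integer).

z = [2]

x̄ = F·x = [-9, 7, 9]
P̄ = F·P·Fᵀ + Q = [19 -11 -17; -11 48 23; -17 23 23]
S = H·P̄·Hᵀ + R = [311]
K = P̄·Hᵀ·S⁻¹ = [39/311; -119/311; -69/311]
x' − x̄ = [975/311, -2975/311, -1725/311] = K·y
y = (KᵀK)⁻¹·Kᵀ·(x' − x̄) = [25]
z = y + H·x̄ = [25] + [-23] = [2]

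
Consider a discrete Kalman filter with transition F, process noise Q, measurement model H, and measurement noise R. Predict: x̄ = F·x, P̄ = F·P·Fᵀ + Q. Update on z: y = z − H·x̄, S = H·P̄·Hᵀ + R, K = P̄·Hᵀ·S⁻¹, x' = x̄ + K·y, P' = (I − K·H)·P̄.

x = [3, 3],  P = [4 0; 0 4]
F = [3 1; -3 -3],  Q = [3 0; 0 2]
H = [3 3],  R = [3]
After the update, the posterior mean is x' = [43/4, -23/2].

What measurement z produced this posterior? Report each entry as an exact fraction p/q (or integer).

x̄ = F·x = [12, -18]
P̄ = F·P·Fᵀ + Q = [43 -48; -48 74]
S = H·P̄·Hᵀ + R = [192]
K = P̄·Hᵀ·S⁻¹ = [-5/64; 13/32]
x' − x̄ = [-5/4, 13/2] = K·y
y = (KᵀK)⁻¹·Kᵀ·(x' − x̄) = [16]
z = y + H·x̄ = [16] + [-18] = [-2]

z = [-2]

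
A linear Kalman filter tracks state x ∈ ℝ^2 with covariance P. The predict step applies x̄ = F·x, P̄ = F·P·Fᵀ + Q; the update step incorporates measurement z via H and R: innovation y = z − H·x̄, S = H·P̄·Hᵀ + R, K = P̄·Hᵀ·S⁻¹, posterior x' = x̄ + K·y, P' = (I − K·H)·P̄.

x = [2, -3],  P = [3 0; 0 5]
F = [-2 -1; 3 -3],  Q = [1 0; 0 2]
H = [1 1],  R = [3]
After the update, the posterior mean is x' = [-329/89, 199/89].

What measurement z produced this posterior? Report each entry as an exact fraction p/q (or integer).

z = [-2]

x̄ = F·x = [-1, 15]
P̄ = F·P·Fᵀ + Q = [18 -3; -3 74]
S = H·P̄·Hᵀ + R = [89]
K = P̄·Hᵀ·S⁻¹ = [15/89; 71/89]
x' − x̄ = [-240/89, -1136/89] = K·y
y = (KᵀK)⁻¹·Kᵀ·(x' − x̄) = [-16]
z = y + H·x̄ = [-16] + [14] = [-2]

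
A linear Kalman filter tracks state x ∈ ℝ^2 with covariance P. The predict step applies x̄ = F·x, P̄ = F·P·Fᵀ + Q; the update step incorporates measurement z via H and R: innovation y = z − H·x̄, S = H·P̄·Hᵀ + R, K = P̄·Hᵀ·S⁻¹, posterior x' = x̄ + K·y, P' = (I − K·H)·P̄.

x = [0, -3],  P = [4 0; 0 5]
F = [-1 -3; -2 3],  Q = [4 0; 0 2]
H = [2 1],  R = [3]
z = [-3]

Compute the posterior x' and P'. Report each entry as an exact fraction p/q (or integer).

x' = [171/65, -519/65]
P' = [2129/130 -4051/130; -4051/130 8069/130]

x̄ = F·x = [9, -9]
P̄ = F·P·Fᵀ + Q = [53 -37; -37 63]
y = z − H·x̄ = [-12]
S = H·P̄·Hᵀ + R = [130]
K = P̄·Hᵀ·S⁻¹ = [69/130; -11/130]
x' = x̄ + K·y = [171/65, -519/65]
P' = (I − K·H)·P̄ = [2129/130 -4051/130; -4051/130 8069/130]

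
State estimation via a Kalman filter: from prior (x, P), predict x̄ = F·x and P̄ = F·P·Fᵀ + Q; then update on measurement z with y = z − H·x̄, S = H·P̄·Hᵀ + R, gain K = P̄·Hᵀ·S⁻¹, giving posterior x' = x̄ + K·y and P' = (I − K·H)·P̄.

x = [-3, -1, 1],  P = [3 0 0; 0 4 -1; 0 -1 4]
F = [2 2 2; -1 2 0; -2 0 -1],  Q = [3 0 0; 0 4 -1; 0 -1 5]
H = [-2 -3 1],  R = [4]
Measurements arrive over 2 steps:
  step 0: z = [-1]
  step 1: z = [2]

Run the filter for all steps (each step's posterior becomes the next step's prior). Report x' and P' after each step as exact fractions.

step 0: x̄ = F·x = [-6, 1, 5]
step 0: P̄ = F·P·Fᵀ + Q = [39 6 -18; 6 23 7; -18 7 21]
step 0: y = z − H·x̄ = [-15]
step 0: S = H·P̄·Hᵀ + R = [490]
step 0: K = P̄·Hᵀ·S⁻¹ = [-57/245; -37/245; 18/245]
step 0: x' = x̄ + K·y = [-123/49, 160/49, 191/49]
step 0: P' = (I − K·H)·P̄ = [3057/245 -2748/245 -2358/245; -2748/245 2897/245 3047/245; -2358/245 3047/245 4497/245]
step 1: x̄ = F·x = [456/49, 443/49, 55/49]
step 1: P̄ = F·P·Fᵀ + Q = [26067/245 16882/245 -2176/245; 16882/245 26617/245 8409/245; -2176/245 8409/245 8518/245]
step 1: y = z − H·x̄ = [2284/49]
step 1: S = H·P̄·Hᵀ + R = [514153/245]
step 1: K = P̄·Hᵀ·S⁻¹ = [-104956/514153; -105206/514153; -12357/514153]
step 1: x' = x̄ + K·y = [-107464/514153, -255525/514153, 1123/514153]
step 1: P' = (I − K·H)·P̄ = [9741487/514153 -9641102/514153 -9860156/514153; -9641102/514153 10681257/514153 12340743/514153; -9860156/514153 12340743/514153 17252489/514153]

step 0: x' = [-123/49, 160/49, 191/49], P' = [3057/245 -2748/245 -2358/245; -2748/245 2897/245 3047/245; -2358/245 3047/245 4497/245]
step 1: x' = [-107464/514153, -255525/514153, 1123/514153], P' = [9741487/514153 -9641102/514153 -9860156/514153; -9641102/514153 10681257/514153 12340743/514153; -9860156/514153 12340743/514153 17252489/514153]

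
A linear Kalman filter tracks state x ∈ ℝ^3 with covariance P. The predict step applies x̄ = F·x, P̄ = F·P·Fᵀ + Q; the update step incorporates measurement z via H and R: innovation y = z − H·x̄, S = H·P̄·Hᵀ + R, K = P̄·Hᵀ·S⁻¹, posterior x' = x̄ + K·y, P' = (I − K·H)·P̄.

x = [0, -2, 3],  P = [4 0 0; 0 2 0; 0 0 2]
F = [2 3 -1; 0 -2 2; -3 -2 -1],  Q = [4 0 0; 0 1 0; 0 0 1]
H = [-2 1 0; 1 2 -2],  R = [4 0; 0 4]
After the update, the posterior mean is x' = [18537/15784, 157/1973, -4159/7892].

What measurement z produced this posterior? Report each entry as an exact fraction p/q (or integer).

x̄ = F·x = [-9, 10, 1]
P̄ = F·P·Fᵀ + Q = [40 -16 -34; -16 17 4; -34 4 47]
S = H·P̄·Hᵀ + R = [245 -142; -142 340]
K = P̄·Hᵀ·S⁻¹ = [-2731/7892 1247/15784; 565/1973 294/1973; 465/3946 -2397/7892]
x' − x̄ = [160593/15784, -19573/1973, -12051/7892] = K·y
y = (KᵀK)⁻¹·Kᵀ·(x' − x̄) = [-31, -7]
z = y + H·x̄ = [-31, -7] + [28, 9] = [-3, 2]

z = [-3, 2]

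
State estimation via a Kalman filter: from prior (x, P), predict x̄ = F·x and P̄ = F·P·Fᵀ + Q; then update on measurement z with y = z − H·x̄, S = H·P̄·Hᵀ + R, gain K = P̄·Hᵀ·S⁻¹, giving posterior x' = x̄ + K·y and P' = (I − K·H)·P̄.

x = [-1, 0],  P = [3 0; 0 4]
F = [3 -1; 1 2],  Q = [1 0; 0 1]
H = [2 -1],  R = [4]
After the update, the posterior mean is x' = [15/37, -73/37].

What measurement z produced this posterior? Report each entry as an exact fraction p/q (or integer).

x̄ = F·x = [-3, -1]
P̄ = F·P·Fᵀ + Q = [32 1; 1 20]
S = H·P̄·Hᵀ + R = [148]
K = P̄·Hᵀ·S⁻¹ = [63/148; -9/74]
x' − x̄ = [126/37, -36/37] = K·y
y = (KᵀK)⁻¹·Kᵀ·(x' − x̄) = [8]
z = y + H·x̄ = [8] + [-5] = [3]

z = [3]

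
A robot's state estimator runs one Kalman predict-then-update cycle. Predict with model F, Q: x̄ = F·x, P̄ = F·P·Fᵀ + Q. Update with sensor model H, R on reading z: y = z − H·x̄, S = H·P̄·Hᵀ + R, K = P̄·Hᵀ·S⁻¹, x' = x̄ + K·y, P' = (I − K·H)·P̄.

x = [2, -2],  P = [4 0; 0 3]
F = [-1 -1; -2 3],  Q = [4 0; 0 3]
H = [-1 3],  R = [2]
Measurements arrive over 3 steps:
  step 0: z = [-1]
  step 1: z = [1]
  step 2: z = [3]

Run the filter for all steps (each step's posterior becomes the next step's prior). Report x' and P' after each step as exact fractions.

step 0: x̄ = F·x = [0, -10]
step 0: P̄ = F·P·Fᵀ + Q = [11 -1; -1 46]
step 0: y = z − H·x̄ = [29]
step 0: S = H·P̄·Hᵀ + R = [433]
step 0: K = P̄·Hᵀ·S⁻¹ = [-14/433; 139/433]
step 0: x' = x̄ + K·y = [-406/433, -299/433]
step 0: P' = (I − K·H)·P̄ = [4567/433 1513/433; 1513/433 597/433]
step 1: x̄ = F·x = [705/433, -85/433]
step 1: P̄ = F·P·Fᵀ + Q = [9922/433 5830/433; 5830/433 6784/433]
step 1: y = z − H·x̄ = [1393/433]
step 1: S = H·P̄·Hᵀ + R = [36864/433]
step 1: K = P̄·Hᵀ·S⁻¹ = [473/2304; 7261/18432]
step 1: x' = x̄ + K·y = [5273/2304, 19741/18432]
step 1: P' = (I − K·H)·P̄ = [2783/144 7579/1152; 7579/1152 22631/9216]
step 2: x̄ = F·x = [-61925/18432, -25145/18432]
step 2: P̄ = F·P·Fᵀ + Q = [358871/9216 227699/9216; 227699/9216 216191/9216]
step 2: y = z − H·x̄ = [34403/9216]
step 2: S = H·P̄·Hᵀ + R = [239207/2304]
step 2: K = P̄·Hᵀ·S⁻¹ = [162113/478414; 210437/478414]
step 2: x' = x̄ + K·y = [-4008559/1913656, 531599/1913656]
step 2: P' = (I − K·H)·P̄ = [25852357/956828 8833603/956828; 8833603/956828 3225117/956828]

step 0: x' = [-406/433, -299/433], P' = [4567/433 1513/433; 1513/433 597/433]
step 1: x' = [5273/2304, 19741/18432], P' = [2783/144 7579/1152; 7579/1152 22631/9216]
step 2: x' = [-4008559/1913656, 531599/1913656], P' = [25852357/956828 8833603/956828; 8833603/956828 3225117/956828]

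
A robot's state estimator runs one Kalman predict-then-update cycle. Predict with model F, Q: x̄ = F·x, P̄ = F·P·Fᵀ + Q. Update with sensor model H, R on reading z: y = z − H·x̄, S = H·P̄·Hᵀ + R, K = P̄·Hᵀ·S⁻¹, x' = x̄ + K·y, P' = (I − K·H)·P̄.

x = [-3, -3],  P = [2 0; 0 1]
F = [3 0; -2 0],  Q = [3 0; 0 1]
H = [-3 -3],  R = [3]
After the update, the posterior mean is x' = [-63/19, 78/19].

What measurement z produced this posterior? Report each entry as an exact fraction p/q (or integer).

z = [-3]

x̄ = F·x = [-9, 6]
P̄ = F·P·Fᵀ + Q = [21 -12; -12 9]
S = H·P̄·Hᵀ + R = [57]
K = P̄·Hᵀ·S⁻¹ = [-9/19; 3/19]
x' − x̄ = [108/19, -36/19] = K·y
y = (KᵀK)⁻¹·Kᵀ·(x' − x̄) = [-12]
z = y + H·x̄ = [-12] + [9] = [-3]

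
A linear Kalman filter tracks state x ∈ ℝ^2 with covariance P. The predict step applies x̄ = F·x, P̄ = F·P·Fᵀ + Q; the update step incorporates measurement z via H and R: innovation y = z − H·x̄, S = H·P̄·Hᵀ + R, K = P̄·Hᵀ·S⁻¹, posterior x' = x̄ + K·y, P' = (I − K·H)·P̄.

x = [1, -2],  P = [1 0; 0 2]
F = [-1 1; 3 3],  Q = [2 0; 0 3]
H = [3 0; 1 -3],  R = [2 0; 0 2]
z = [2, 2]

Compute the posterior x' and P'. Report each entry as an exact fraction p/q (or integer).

x' = [6152/12029, -6006/12029]
P' = [2558/12029 858/12029; 858/12029 2940/12029]

x̄ = F·x = [-3, -3]
P̄ = F·P·Fᵀ + Q = [5 3; 3 30]
y = z − H·x̄ = [11, -4]
S = H·P̄·Hᵀ + R = [47 -12; -12 259]
K = P̄·Hᵀ·S⁻¹ = [3837/12029 -8/12029; 1287/12029 -3981/12029]
x' = x̄ + K·y = [6152/12029, -6006/12029]
P' = (I − K·H)·P̄ = [2558/12029 858/12029; 858/12029 2940/12029]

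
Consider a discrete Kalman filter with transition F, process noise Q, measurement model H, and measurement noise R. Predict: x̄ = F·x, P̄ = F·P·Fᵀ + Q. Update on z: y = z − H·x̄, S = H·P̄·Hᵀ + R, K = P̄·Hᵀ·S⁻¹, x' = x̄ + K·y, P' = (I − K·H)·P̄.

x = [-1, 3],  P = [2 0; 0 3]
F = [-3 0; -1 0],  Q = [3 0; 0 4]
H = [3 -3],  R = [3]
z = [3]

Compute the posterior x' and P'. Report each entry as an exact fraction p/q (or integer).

x' = [93/46, 1]
P' = [291/46 6; 6 6]

x̄ = F·x = [3, 1]
P̄ = F·P·Fᵀ + Q = [21 6; 6 6]
y = z − H·x̄ = [-3]
S = H·P̄·Hᵀ + R = [138]
K = P̄·Hᵀ·S⁻¹ = [15/46; 0]
x' = x̄ + K·y = [93/46, 1]
P' = (I − K·H)·P̄ = [291/46 6; 6 6]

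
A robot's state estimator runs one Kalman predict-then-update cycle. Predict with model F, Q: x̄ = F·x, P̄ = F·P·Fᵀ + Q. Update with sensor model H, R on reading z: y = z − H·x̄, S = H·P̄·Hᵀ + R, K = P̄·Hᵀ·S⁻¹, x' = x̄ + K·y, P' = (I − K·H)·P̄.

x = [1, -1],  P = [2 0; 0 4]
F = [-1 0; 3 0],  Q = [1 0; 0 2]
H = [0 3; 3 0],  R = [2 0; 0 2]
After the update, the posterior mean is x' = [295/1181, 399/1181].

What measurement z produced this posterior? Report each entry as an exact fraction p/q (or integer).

z = [1, 1]

x̄ = F·x = [-1, 3]
P̄ = F·P·Fᵀ + Q = [3 -6; -6 20]
S = H·P̄·Hᵀ + R = [182 -54; -54 29]
K = P̄·Hᵀ·S⁻¹ = [-18/1181 333/1181; 384/1181 -18/1181]
x' − x̄ = [1476/1181, -3144/1181] = K·y
y = (KᵀK)⁻¹·Kᵀ·(x' − x̄) = [-8, 4]
z = y + H·x̄ = [-8, 4] + [9, -3] = [1, 1]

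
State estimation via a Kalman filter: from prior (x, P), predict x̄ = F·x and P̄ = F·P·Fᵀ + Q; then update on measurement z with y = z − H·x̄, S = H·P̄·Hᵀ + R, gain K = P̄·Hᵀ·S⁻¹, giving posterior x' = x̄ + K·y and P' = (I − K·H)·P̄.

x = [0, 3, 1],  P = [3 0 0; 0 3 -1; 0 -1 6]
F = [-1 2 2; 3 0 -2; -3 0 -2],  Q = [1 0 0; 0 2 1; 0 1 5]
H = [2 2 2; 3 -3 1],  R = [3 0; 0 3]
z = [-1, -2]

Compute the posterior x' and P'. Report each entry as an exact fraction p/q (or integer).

x̄ = F·x = [8, -2, -2]
P̄ = F·P·Fᵀ + Q = [32 -29 -11; -29 53 -2; -11 -2 56]
y = z − H·x̄ = [-9, -30]
S = H·P̄·Hᵀ + R = [231 -94; -94 1292]
K = P̄·Hᵀ·S⁻¹ = [-563/36202 9557/72404; 2096/18101 -3322/18101; 56919/144808 14783/289616]
x' = x̄ + K·y = [75664/18101, 44594/18101, -127954/18101]
P' = (I − K·H)·P̄ = [163777/18101 79991/18101 -976761/72404; 79991/18101 43273/18101 -120120/18101; -976761/72404 -120120/18101 5999721/289616]

x' = [75664/18101, 44594/18101, -127954/18101]
P' = [163777/18101 79991/18101 -976761/72404; 79991/18101 43273/18101 -120120/18101; -976761/72404 -120120/18101 5999721/289616]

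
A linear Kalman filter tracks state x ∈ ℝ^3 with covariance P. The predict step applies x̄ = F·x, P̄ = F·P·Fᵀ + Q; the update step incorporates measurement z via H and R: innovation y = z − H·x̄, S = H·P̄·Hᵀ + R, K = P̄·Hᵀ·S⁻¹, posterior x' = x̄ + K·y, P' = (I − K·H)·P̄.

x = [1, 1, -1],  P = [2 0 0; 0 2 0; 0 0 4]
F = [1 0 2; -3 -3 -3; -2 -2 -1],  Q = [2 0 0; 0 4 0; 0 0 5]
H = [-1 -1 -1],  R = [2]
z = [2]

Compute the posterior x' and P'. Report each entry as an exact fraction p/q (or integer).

x̄ = F·x = [-1, -3, -3]
P̄ = F·P·Fᵀ + Q = [20 -30 -12; -30 76 36; -12 36 25]
y = z − H·x̄ = [-5]
S = H·P̄·Hᵀ + R = [111]
K = P̄·Hᵀ·S⁻¹ = [22/111; -82/111; -49/111]
x' = x̄ + K·y = [-221/111, 77/111, -88/111]
P' = (I − K·H)·P̄ = [1736/111 -1526/111 -254/111; -1526/111 1712/111 -22/111; -254/111 -22/111 374/111]

x' = [-221/111, 77/111, -88/111]
P' = [1736/111 -1526/111 -254/111; -1526/111 1712/111 -22/111; -254/111 -22/111 374/111]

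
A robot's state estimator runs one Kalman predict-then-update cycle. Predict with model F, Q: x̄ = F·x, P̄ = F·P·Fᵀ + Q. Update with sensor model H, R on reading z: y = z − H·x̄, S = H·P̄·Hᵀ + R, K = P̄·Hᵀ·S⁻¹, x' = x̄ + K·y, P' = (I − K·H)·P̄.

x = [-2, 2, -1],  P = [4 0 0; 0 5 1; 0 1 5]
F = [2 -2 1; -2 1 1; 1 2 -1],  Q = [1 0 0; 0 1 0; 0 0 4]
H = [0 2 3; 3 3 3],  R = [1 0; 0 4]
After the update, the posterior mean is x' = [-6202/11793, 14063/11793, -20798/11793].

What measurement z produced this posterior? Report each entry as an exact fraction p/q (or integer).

x̄ = F·x = [-9, 5, 3]
P̄ = F·P·Fᵀ + Q = [38 -22 -13; -22 29 -2; -13 -2 29]
S = H·P̄·Hᵀ + R = [354 156; 156 202]
K = P̄·Hᵀ·S⁻¹ = [-9085/23586 2689/7862; 2041/11793 -467/7862; 5107/23586 160/3931]
x' − x̄ = [99935/11793, -44902/11793, -56177/11793] = K·y
y = (KᵀK)⁻¹·Kᵀ·(x' − x̄) = [-22, 0]
z = y + H·x̄ = [-22, 0] + [19, -3] = [-3, -3]

z = [-3, -3]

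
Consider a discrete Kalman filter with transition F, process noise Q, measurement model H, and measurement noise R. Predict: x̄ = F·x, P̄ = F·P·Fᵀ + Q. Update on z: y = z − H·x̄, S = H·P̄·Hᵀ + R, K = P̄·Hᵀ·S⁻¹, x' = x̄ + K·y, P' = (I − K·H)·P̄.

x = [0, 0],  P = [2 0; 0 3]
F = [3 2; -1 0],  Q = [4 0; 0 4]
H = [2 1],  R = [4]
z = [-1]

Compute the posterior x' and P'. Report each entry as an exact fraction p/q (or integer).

x' = [-31/61, 3/61]
P' = [152/61 -180/61; -180/61 348/61]

x̄ = F·x = [0, 0]
P̄ = F·P·Fᵀ + Q = [34 -6; -6 6]
y = z − H·x̄ = [-1]
S = H·P̄·Hᵀ + R = [122]
K = P̄·Hᵀ·S⁻¹ = [31/61; -3/61]
x' = x̄ + K·y = [-31/61, 3/61]
P' = (I − K·H)·P̄ = [152/61 -180/61; -180/61 348/61]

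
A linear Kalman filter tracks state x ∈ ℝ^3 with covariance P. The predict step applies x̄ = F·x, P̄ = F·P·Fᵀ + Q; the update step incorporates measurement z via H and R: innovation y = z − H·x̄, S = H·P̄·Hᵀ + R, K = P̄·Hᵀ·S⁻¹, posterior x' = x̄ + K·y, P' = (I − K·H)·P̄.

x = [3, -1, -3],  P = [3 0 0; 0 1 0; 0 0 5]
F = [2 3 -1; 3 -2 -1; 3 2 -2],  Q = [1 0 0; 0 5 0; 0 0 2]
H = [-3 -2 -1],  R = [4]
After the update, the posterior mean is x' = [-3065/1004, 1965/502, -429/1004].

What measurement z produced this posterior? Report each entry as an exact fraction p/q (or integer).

x̄ = F·x = [6, 14, 13]
P̄ = F·P·Fᵀ + Q = [27 17 34; 17 41 33; 34 33 53]
S = H·P̄·Hᵀ + R = [1004]
K = P̄·Hᵀ·S⁻¹ = [-149/1004; -83/502; -221/1004]
x' − x̄ = [-9089/1004, -5063/502, -13481/1004] = K·y
y = (KᵀK)⁻¹·Kᵀ·(x' − x̄) = [61]
z = y + H·x̄ = [61] + [-59] = [2]

z = [2]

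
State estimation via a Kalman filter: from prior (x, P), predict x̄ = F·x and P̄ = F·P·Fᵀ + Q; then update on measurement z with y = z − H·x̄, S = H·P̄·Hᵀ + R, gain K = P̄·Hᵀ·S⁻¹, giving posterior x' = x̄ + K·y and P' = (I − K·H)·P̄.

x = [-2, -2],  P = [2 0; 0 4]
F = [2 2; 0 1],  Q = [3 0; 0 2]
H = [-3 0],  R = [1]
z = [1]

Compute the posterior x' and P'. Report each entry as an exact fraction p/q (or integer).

x' = [-89/244, 16/61]
P' = [27/244 2/61; 2/61 222/61]

x̄ = F·x = [-8, -2]
P̄ = F·P·Fᵀ + Q = [27 8; 8 6]
y = z − H·x̄ = [-23]
S = H·P̄·Hᵀ + R = [244]
K = P̄·Hᵀ·S⁻¹ = [-81/244; -6/61]
x' = x̄ + K·y = [-89/244, 16/61]
P' = (I − K·H)·P̄ = [27/244 2/61; 2/61 222/61]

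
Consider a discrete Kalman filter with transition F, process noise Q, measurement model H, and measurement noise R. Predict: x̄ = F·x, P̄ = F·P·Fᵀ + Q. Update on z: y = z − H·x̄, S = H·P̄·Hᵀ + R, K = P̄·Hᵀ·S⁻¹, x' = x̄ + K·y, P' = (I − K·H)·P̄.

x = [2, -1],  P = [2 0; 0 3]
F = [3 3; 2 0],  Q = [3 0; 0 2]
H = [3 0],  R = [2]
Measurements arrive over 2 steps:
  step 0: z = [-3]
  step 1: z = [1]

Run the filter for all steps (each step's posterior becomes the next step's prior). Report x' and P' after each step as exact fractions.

step 0: x̄ = F·x = [3, 4]
step 0: P̄ = F·P·Fᵀ + Q = [48 12; 12 10]
step 0: y = z − H·x̄ = [-12]
step 0: S = H·P̄·Hᵀ + R = [434]
step 0: K = P̄·Hᵀ·S⁻¹ = [72/217; 18/217]
step 0: x' = x̄ + K·y = [-213/217, 652/217]
step 0: P' = (I − K·H)·P̄ = [48/217 12/217; 12/217 1522/217]
step 1: x̄ = F·x = [1317/217, -426/217]
step 1: P̄ = F·P·Fᵀ + Q = [14997/217 360/217; 360/217 626/217]
step 1: y = z − H·x̄ = [-3734/217]
step 1: S = H·P̄·Hᵀ + R = [135407/217]
step 1: K = P̄·Hᵀ·S⁻¹ = [44991/135407; 1080/135407]
step 1: x' = x̄ + K·y = [47625/135407, -284406/135407]
step 1: P' = (I − K·H)·P̄ = [29994/135407 720/135407; 720/135407 385246/135407]

step 0: x' = [-213/217, 652/217], P' = [48/217 12/217; 12/217 1522/217]
step 1: x' = [47625/135407, -284406/135407], P' = [29994/135407 720/135407; 720/135407 385246/135407]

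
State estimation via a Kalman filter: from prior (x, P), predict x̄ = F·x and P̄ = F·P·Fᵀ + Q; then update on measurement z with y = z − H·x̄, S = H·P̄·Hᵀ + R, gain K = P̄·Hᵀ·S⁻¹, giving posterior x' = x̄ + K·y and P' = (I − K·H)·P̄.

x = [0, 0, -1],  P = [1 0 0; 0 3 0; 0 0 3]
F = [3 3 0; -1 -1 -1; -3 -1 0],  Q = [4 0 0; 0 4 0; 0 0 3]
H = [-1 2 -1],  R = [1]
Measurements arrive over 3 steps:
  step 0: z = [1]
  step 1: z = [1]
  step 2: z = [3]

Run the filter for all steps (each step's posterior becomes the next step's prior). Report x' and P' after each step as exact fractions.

step 0: x̄ = F·x = [0, 1, 0]
step 0: P̄ = F·P·Fᵀ + Q = [40 -12 -18; -12 11 6; -18 6 15]
step 0: y = z − H·x̄ = [-1]
step 0: S = H·P̄·Hᵀ + R = [88]
step 0: K = P̄·Hᵀ·S⁻¹ = [-23/44; 7/22; 15/88]
step 0: x' = x̄ + K·y = [23/44, 15/22, -15/88]
step 0: P' = (I − K·H)·P̄ = [351/22 29/11 -447/44; 29/11 23/11 27/22; -447/44 27/22 1095/88]
step 1: x̄ = F·x = [159/44, -91/88, -9/4]
step 1: P̄ = F·P·Fᵀ + Q = [4705/22 -1899/44 -363/2; -1899/44 1927/88 125/4; -363/2 125/4 329/2]
step 1: y = z − H·x̄ = [195/44]
step 1: S = H·P̄·Hᵀ + R = [3335/22]
step 1: K = P̄·Hᵀ·S⁻¹ = [-2611/3335; 2451/6670; 1749/3335]
step 1: x' = x̄ + K·y = [96/667, 793/1334, 99/1334]
step 1: P' = (I − K·H)·P̄ = [403357/3335 1509/3335 -397728/3335; 1509/3335 4763/3335 13583/6670; -397728/3335 13583/6670 409562/3335]
step 2: x̄ = F·x = [2955/1334, -542/667, -1369/1334]
step 2: P̄ = F·P·Fᵀ + Q = [3713582/3335 -121209/6670 -732522/667; -121209/6670 52167/3335 13791/1334; -732522/667 13791/1334 730807/667]
step 2: y = z − H·x̄ = [3878/667]
step 2: S = H·P̄·Hᵀ + R = [358908/3335]
step 2: K = P̄·Hᵀ·S⁻¹ = [-172181/358908; 43487/119636; 38765/179454]
step 2: x' = x̄ + K·y = [-51511/89727, 77811/59818, 41221/179454]
step 2: P' = (I − K·H)·P̄ = [390761017/358908 71111/119636 -195081085/179454; 71111/119636 170223/119636 56462/29909; -195081085/179454 56462/29909 97859932/89727]

step 0: x' = [23/44, 15/22, -15/88], P' = [351/22 29/11 -447/44; 29/11 23/11 27/22; -447/44 27/22 1095/88]
step 1: x' = [96/667, 793/1334, 99/1334], P' = [403357/3335 1509/3335 -397728/3335; 1509/3335 4763/3335 13583/6670; -397728/3335 13583/6670 409562/3335]
step 2: x' = [-51511/89727, 77811/59818, 41221/179454], P' = [390761017/358908 71111/119636 -195081085/179454; 71111/119636 170223/119636 56462/29909; -195081085/179454 56462/29909 97859932/89727]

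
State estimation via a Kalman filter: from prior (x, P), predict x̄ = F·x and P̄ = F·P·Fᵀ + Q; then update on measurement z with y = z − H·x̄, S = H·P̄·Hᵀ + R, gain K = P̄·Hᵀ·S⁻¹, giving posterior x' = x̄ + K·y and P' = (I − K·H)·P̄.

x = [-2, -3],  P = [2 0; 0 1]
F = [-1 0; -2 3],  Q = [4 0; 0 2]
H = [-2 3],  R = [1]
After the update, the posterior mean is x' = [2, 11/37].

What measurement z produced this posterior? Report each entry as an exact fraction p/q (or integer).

z = [-3]

x̄ = F·x = [2, -5]
P̄ = F·P·Fᵀ + Q = [6 4; 4 19]
S = H·P̄·Hᵀ + R = [148]
K = P̄·Hᵀ·S⁻¹ = [0; 49/148]
x' − x̄ = [0, 196/37] = K·y
y = (KᵀK)⁻¹·Kᵀ·(x' − x̄) = [16]
z = y + H·x̄ = [16] + [-19] = [-3]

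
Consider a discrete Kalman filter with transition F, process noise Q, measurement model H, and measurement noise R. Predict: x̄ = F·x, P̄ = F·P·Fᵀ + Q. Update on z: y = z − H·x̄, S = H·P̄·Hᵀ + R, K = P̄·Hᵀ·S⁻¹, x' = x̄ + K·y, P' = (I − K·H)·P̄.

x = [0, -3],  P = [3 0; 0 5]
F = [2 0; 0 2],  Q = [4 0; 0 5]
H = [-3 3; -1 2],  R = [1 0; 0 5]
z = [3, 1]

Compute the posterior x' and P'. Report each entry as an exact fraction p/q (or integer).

x' = [-4424/2783, -3271/5566]
P' = [9840/2783 9400/2783; 9400/2783 18525/5566]

x̄ = F·x = [0, -6]
P̄ = F·P·Fᵀ + Q = [16 0; 0 25]
y = z − H·x̄ = [21, 13]
S = H·P̄·Hᵀ + R = [370 198; 198 121]
K = P̄·Hᵀ·S⁻¹ = [-120/253 1792/2783; -75/506 1825/2783]
x' = x̄ + K·y = [-4424/2783, -3271/5566]
P' = (I − K·H)·P̄ = [9840/2783 9400/2783; 9400/2783 18525/5566]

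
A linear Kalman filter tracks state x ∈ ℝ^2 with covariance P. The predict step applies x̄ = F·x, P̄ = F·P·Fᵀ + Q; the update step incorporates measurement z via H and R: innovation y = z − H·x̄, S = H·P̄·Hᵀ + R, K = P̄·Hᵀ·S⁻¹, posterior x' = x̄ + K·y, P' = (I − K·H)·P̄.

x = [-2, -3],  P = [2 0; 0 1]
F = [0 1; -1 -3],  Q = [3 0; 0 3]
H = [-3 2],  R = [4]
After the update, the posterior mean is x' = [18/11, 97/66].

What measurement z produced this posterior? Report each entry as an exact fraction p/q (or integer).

z = [-3]

x̄ = F·x = [-3, 11]
P̄ = F·P·Fᵀ + Q = [4 -3; -3 14]
S = H·P̄·Hᵀ + R = [132]
K = P̄·Hᵀ·S⁻¹ = [-3/22; 37/132]
x' − x̄ = [51/11, -629/66] = K·y
y = (KᵀK)⁻¹·Kᵀ·(x' − x̄) = [-34]
z = y + H·x̄ = [-34] + [31] = [-3]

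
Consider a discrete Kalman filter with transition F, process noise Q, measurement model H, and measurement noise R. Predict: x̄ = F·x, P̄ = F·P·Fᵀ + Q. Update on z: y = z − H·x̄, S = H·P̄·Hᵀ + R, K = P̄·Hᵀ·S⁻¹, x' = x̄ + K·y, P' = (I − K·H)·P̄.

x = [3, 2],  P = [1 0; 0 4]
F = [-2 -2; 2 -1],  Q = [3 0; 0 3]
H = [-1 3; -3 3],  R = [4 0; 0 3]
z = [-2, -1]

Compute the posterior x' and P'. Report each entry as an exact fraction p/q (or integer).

x' = [-1015/1629, -1307/1629]
P' = [5069/3258 3571/3258; 3571/3258 3125/3258]

x̄ = F·x = [-10, 4]
P̄ = F·P·Fᵀ + Q = [23 4; 4 11]
y = z − H·x̄ = [-24, -43]
S = H·P̄·Hᵀ + R = [102 120; 120 237]
K = P̄·Hᵀ·S⁻¹ = [1411/3258 -749/1629; 1451/3258 -223/1629]
x' = x̄ + K·y = [-1015/1629, -1307/1629]
P' = (I − K·H)·P̄ = [5069/3258 3571/3258; 3571/3258 3125/3258]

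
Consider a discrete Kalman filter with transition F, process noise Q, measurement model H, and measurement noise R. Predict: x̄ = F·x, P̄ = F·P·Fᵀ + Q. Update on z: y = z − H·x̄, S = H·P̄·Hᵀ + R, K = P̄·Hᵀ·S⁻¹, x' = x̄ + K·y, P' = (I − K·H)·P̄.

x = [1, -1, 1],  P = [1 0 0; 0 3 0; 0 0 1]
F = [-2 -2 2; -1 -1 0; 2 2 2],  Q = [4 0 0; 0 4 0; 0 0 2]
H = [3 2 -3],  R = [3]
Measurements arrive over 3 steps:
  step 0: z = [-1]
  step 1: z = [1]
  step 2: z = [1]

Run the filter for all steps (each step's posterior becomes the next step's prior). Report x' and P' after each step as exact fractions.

step 0: x' = [1590/857, -64/857, 1832/857], P' = [5192/857 -1080/857 4348/857; -1080/857 2760/857 696/857; 4348/857 696/857 4930/857]
step 1: x' = [1665072/1197793, 147458/1197793, 1386334/1197793], P' = [7197724/1197793 -1113672/1197793 6424048/1197793; -1113672/1197793 3861732/1197793 1372872/1197793; 6424048/1197793 1372872/1197793 7647846/1197793]
step 2: x' = [-332209132/1818532841, 203920582/1818532841, -775866478/1818532841], P' = [11085929580/1818532841 -1679527920/1818532841 9922885408/1818532841; -1679527920/1818532841 5863823700/1818532841 2096455968/1818532841; 9922885408/1818532841 2096455968/1818532841 11793322374/1818532841]

step 0: x̄ = F·x = [2, 0, 2]
step 0: P̄ = F·P·Fᵀ + Q = [24 8 -12; 8 8 -8; -12 -8 22]
step 0: y = z − H·x̄ = [-1]
step 0: S = H·P̄·Hᵀ + R = [857]
step 0: K = P̄·Hᵀ·S⁻¹ = [124/857; 64/857; -118/857]
step 0: x' = x̄ + K·y = [1590/857, -64/857, 1832/857]
step 0: P' = (I − K·H)·P̄ = [5192/857 -1080/857 4348/857; -1080/857 2760/857 696/857; 4348/857 696/857 4930/857]
step 1: x̄ = F·x = [612/857, -1526/857, 6716/857]
step 1: P̄ = F·P·Fᵀ + Q = [5964/857 1496/857 -3448/857; 1496/857 9220/857 -21672/857; -3448/857 -21672/857 84954/857]
step 1: y = z − H·x̄ = [22221/857]
step 1: S = H·P̄·Hᵀ + R = [1197793/857]
step 1: K = P̄·Hᵀ·S⁻¹ = [31228/1197793; 87944/1197793; -308550/1197793]
step 1: x' = x̄ + K·y = [1665072/1197793, 147458/1197793, 1386334/1197793]
step 1: P' = (I − K·H)·P̄ = [7197724/1197793 -1113672/1197793 6424048/1197793; -1113672/1197793 3861732/1197793 1372872/1197793; 6424048/1197793 1372872/1197793 7647846/1197793]
step 2: x̄ = F·x = [-852392/1197793, -1812530/1197793, 6397728/1197793]
step 2: P̄ = F·P·Fᵀ + Q = [8335644/1197793 2070384/1197793 -4737064/1197793; 2070384/1197793 13623284/1197793 -33258064/1197793; -4737064/1197793 -33258064/1197793 130690778/1197793]
step 2: y = z − H·x̄ = [26573213/1197793]
step 2: S = H·P̄·Hᵀ + R = [1818532841/1197793]
step 2: K = P̄·Hᵀ·S⁻¹ = [43358892/1818532841; 133231912/1818532841; -472799654/1818532841]
step 2: x' = x̄ + K·y = [-332209132/1818532841, 203920582/1818532841, -775866478/1818532841]
step 2: P' = (I − K·H)·P̄ = [11085929580/1818532841 -1679527920/1818532841 9922885408/1818532841; -1679527920/1818532841 5863823700/1818532841 2096455968/1818532841; 9922885408/1818532841 2096455968/1818532841 11793322374/1818532841]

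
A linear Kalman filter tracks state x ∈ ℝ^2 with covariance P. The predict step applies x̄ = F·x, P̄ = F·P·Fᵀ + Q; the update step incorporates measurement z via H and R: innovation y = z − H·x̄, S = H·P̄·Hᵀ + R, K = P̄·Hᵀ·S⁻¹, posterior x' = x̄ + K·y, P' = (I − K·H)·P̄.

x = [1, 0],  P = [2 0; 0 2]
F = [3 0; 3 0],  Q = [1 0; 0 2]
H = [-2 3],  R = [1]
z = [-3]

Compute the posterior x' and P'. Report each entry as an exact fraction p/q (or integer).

x' = [27/41, -21/41]
P' = [523/41 354/41; 354/41 244/41]

x̄ = F·x = [3, 3]
P̄ = F·P·Fᵀ + Q = [19 18; 18 20]
y = z − H·x̄ = [-6]
S = H·P̄·Hᵀ + R = [41]
K = P̄·Hᵀ·S⁻¹ = [16/41; 24/41]
x' = x̄ + K·y = [27/41, -21/41]
P' = (I − K·H)·P̄ = [523/41 354/41; 354/41 244/41]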